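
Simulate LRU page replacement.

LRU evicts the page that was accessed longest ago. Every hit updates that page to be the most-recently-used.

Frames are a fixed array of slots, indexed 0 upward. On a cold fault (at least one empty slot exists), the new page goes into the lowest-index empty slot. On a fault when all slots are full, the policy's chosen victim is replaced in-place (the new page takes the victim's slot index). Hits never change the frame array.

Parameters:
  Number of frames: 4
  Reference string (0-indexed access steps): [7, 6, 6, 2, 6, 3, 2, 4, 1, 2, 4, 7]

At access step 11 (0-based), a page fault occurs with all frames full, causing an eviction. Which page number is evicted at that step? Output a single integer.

Step 0: ref 7 -> FAULT, frames=[7,-,-,-]
Step 1: ref 6 -> FAULT, frames=[7,6,-,-]
Step 2: ref 6 -> HIT, frames=[7,6,-,-]
Step 3: ref 2 -> FAULT, frames=[7,6,2,-]
Step 4: ref 6 -> HIT, frames=[7,6,2,-]
Step 5: ref 3 -> FAULT, frames=[7,6,2,3]
Step 6: ref 2 -> HIT, frames=[7,6,2,3]
Step 7: ref 4 -> FAULT, evict 7, frames=[4,6,2,3]
Step 8: ref 1 -> FAULT, evict 6, frames=[4,1,2,3]
Step 9: ref 2 -> HIT, frames=[4,1,2,3]
Step 10: ref 4 -> HIT, frames=[4,1,2,3]
Step 11: ref 7 -> FAULT, evict 3, frames=[4,1,2,7]
At step 11: evicted page 3

Answer: 3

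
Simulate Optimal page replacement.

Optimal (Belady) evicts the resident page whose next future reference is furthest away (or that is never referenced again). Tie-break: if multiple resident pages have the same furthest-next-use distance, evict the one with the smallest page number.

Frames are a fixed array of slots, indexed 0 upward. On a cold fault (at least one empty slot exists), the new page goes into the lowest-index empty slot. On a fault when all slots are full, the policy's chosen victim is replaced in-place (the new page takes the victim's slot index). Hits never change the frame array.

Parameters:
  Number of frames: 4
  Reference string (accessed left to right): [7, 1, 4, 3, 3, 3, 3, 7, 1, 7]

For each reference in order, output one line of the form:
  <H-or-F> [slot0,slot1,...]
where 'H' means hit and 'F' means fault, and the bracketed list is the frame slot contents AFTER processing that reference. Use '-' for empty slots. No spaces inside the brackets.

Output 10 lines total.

F [7,-,-,-]
F [7,1,-,-]
F [7,1,4,-]
F [7,1,4,3]
H [7,1,4,3]
H [7,1,4,3]
H [7,1,4,3]
H [7,1,4,3]
H [7,1,4,3]
H [7,1,4,3]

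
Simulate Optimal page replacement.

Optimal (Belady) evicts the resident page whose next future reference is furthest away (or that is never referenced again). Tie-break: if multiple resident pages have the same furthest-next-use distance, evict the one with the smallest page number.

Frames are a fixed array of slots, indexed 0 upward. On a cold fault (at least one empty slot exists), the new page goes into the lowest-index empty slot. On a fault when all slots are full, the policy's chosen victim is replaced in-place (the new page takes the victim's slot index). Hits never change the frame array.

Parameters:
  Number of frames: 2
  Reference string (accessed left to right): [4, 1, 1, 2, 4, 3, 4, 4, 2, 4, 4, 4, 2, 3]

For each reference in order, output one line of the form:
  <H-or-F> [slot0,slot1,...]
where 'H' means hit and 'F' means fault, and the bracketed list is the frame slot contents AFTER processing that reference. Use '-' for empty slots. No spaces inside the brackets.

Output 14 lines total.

F [4,-]
F [4,1]
H [4,1]
F [4,2]
H [4,2]
F [4,3]
H [4,3]
H [4,3]
F [4,2]
H [4,2]
H [4,2]
H [4,2]
H [4,2]
F [4,3]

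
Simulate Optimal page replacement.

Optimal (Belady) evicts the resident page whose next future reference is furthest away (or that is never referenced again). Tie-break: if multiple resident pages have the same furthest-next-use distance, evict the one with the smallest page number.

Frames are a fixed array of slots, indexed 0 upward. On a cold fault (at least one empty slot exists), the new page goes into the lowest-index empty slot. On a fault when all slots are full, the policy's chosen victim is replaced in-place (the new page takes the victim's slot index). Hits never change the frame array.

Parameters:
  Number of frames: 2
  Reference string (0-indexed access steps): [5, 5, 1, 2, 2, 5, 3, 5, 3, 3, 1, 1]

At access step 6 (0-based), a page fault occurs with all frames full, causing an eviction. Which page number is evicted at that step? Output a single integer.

Answer: 2

Derivation:
Step 0: ref 5 -> FAULT, frames=[5,-]
Step 1: ref 5 -> HIT, frames=[5,-]
Step 2: ref 1 -> FAULT, frames=[5,1]
Step 3: ref 2 -> FAULT, evict 1, frames=[5,2]
Step 4: ref 2 -> HIT, frames=[5,2]
Step 5: ref 5 -> HIT, frames=[5,2]
Step 6: ref 3 -> FAULT, evict 2, frames=[5,3]
At step 6: evicted page 2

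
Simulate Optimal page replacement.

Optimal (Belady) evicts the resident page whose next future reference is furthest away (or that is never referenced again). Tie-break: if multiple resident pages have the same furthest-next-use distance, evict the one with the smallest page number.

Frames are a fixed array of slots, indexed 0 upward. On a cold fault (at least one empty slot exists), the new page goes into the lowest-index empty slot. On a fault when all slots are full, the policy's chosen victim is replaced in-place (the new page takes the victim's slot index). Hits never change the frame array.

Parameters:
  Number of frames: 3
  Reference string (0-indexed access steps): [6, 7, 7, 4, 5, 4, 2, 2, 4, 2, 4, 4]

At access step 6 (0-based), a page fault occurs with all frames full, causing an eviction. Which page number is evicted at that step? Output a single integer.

Answer: 5

Derivation:
Step 0: ref 6 -> FAULT, frames=[6,-,-]
Step 1: ref 7 -> FAULT, frames=[6,7,-]
Step 2: ref 7 -> HIT, frames=[6,7,-]
Step 3: ref 4 -> FAULT, frames=[6,7,4]
Step 4: ref 5 -> FAULT, evict 6, frames=[5,7,4]
Step 5: ref 4 -> HIT, frames=[5,7,4]
Step 6: ref 2 -> FAULT, evict 5, frames=[2,7,4]
At step 6: evicted page 5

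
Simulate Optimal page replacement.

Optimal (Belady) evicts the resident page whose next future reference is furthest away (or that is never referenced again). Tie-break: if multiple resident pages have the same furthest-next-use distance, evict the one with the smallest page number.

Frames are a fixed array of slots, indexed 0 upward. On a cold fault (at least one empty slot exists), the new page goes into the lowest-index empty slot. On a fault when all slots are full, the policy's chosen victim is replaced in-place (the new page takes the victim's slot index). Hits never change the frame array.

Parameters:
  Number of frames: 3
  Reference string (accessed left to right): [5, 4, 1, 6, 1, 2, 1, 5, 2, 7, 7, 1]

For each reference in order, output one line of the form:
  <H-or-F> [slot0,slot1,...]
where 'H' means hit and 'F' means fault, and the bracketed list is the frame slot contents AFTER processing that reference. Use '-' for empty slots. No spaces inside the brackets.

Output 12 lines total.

F [5,-,-]
F [5,4,-]
F [5,4,1]
F [5,6,1]
H [5,6,1]
F [5,2,1]
H [5,2,1]
H [5,2,1]
H [5,2,1]
F [5,7,1]
H [5,7,1]
H [5,7,1]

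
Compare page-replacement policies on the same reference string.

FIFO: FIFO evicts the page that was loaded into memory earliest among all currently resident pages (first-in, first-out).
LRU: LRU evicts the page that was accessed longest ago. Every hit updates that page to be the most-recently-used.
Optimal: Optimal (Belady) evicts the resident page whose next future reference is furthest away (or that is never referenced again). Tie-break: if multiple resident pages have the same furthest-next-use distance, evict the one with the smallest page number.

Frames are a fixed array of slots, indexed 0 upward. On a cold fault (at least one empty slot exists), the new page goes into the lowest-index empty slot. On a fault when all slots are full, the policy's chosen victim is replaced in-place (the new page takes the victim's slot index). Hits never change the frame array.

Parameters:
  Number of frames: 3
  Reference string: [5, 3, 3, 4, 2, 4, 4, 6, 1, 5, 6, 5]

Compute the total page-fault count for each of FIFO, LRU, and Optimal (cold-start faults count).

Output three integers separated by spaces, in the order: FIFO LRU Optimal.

--- FIFO ---
  step 0: ref 5 -> FAULT, frames=[5,-,-] (faults so far: 1)
  step 1: ref 3 -> FAULT, frames=[5,3,-] (faults so far: 2)
  step 2: ref 3 -> HIT, frames=[5,3,-] (faults so far: 2)
  step 3: ref 4 -> FAULT, frames=[5,3,4] (faults so far: 3)
  step 4: ref 2 -> FAULT, evict 5, frames=[2,3,4] (faults so far: 4)
  step 5: ref 4 -> HIT, frames=[2,3,4] (faults so far: 4)
  step 6: ref 4 -> HIT, frames=[2,3,4] (faults so far: 4)
  step 7: ref 6 -> FAULT, evict 3, frames=[2,6,4] (faults so far: 5)
  step 8: ref 1 -> FAULT, evict 4, frames=[2,6,1] (faults so far: 6)
  step 9: ref 5 -> FAULT, evict 2, frames=[5,6,1] (faults so far: 7)
  step 10: ref 6 -> HIT, frames=[5,6,1] (faults so far: 7)
  step 11: ref 5 -> HIT, frames=[5,6,1] (faults so far: 7)
  FIFO total faults: 7
--- LRU ---
  step 0: ref 5 -> FAULT, frames=[5,-,-] (faults so far: 1)
  step 1: ref 3 -> FAULT, frames=[5,3,-] (faults so far: 2)
  step 2: ref 3 -> HIT, frames=[5,3,-] (faults so far: 2)
  step 3: ref 4 -> FAULT, frames=[5,3,4] (faults so far: 3)
  step 4: ref 2 -> FAULT, evict 5, frames=[2,3,4] (faults so far: 4)
  step 5: ref 4 -> HIT, frames=[2,3,4] (faults so far: 4)
  step 6: ref 4 -> HIT, frames=[2,3,4] (faults so far: 4)
  step 7: ref 6 -> FAULT, evict 3, frames=[2,6,4] (faults so far: 5)
  step 8: ref 1 -> FAULT, evict 2, frames=[1,6,4] (faults so far: 6)
  step 9: ref 5 -> FAULT, evict 4, frames=[1,6,5] (faults so far: 7)
  step 10: ref 6 -> HIT, frames=[1,6,5] (faults so far: 7)
  step 11: ref 5 -> HIT, frames=[1,6,5] (faults so far: 7)
  LRU total faults: 7
--- Optimal ---
  step 0: ref 5 -> FAULT, frames=[5,-,-] (faults so far: 1)
  step 1: ref 3 -> FAULT, frames=[5,3,-] (faults so far: 2)
  step 2: ref 3 -> HIT, frames=[5,3,-] (faults so far: 2)
  step 3: ref 4 -> FAULT, frames=[5,3,4] (faults so far: 3)
  step 4: ref 2 -> FAULT, evict 3, frames=[5,2,4] (faults so far: 4)
  step 5: ref 4 -> HIT, frames=[5,2,4] (faults so far: 4)
  step 6: ref 4 -> HIT, frames=[5,2,4] (faults so far: 4)
  step 7: ref 6 -> FAULT, evict 2, frames=[5,6,4] (faults so far: 5)
  step 8: ref 1 -> FAULT, evict 4, frames=[5,6,1] (faults so far: 6)
  step 9: ref 5 -> HIT, frames=[5,6,1] (faults so far: 6)
  step 10: ref 6 -> HIT, frames=[5,6,1] (faults so far: 6)
  step 11: ref 5 -> HIT, frames=[5,6,1] (faults so far: 6)
  Optimal total faults: 6

Answer: 7 7 6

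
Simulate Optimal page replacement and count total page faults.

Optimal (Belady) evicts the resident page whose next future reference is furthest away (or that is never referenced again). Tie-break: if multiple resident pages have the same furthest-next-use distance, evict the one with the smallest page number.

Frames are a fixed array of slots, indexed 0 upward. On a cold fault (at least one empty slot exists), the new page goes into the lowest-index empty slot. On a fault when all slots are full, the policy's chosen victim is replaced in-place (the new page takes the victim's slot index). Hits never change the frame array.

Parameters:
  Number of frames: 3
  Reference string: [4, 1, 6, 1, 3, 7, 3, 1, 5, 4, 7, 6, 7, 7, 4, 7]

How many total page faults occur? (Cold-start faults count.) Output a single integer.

Answer: 8

Derivation:
Step 0: ref 4 → FAULT, frames=[4,-,-]
Step 1: ref 1 → FAULT, frames=[4,1,-]
Step 2: ref 6 → FAULT, frames=[4,1,6]
Step 3: ref 1 → HIT, frames=[4,1,6]
Step 4: ref 3 → FAULT (evict 6), frames=[4,1,3]
Step 5: ref 7 → FAULT (evict 4), frames=[7,1,3]
Step 6: ref 3 → HIT, frames=[7,1,3]
Step 7: ref 1 → HIT, frames=[7,1,3]
Step 8: ref 5 → FAULT (evict 1), frames=[7,5,3]
Step 9: ref 4 → FAULT (evict 3), frames=[7,5,4]
Step 10: ref 7 → HIT, frames=[7,5,4]
Step 11: ref 6 → FAULT (evict 5), frames=[7,6,4]
Step 12: ref 7 → HIT, frames=[7,6,4]
Step 13: ref 7 → HIT, frames=[7,6,4]
Step 14: ref 4 → HIT, frames=[7,6,4]
Step 15: ref 7 → HIT, frames=[7,6,4]
Total faults: 8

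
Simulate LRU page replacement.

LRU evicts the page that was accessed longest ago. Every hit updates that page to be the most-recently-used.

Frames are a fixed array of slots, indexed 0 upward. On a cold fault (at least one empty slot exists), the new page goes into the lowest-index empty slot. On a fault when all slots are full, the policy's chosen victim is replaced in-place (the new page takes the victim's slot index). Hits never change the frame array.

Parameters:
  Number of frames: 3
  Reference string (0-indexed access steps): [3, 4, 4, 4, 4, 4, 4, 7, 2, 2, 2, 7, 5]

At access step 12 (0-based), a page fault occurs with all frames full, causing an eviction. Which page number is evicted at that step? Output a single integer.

Step 0: ref 3 -> FAULT, frames=[3,-,-]
Step 1: ref 4 -> FAULT, frames=[3,4,-]
Step 2: ref 4 -> HIT, frames=[3,4,-]
Step 3: ref 4 -> HIT, frames=[3,4,-]
Step 4: ref 4 -> HIT, frames=[3,4,-]
Step 5: ref 4 -> HIT, frames=[3,4,-]
Step 6: ref 4 -> HIT, frames=[3,4,-]
Step 7: ref 7 -> FAULT, frames=[3,4,7]
Step 8: ref 2 -> FAULT, evict 3, frames=[2,4,7]
Step 9: ref 2 -> HIT, frames=[2,4,7]
Step 10: ref 2 -> HIT, frames=[2,4,7]
Step 11: ref 7 -> HIT, frames=[2,4,7]
Step 12: ref 5 -> FAULT, evict 4, frames=[2,5,7]
At step 12: evicted page 4

Answer: 4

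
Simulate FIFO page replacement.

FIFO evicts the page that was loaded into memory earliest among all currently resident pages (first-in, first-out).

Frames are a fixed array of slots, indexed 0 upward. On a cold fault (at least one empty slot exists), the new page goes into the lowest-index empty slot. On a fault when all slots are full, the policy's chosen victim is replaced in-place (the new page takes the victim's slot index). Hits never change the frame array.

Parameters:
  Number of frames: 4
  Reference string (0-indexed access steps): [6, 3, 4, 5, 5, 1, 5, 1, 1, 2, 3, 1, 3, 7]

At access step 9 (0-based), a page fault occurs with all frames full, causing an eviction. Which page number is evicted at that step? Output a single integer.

Answer: 3

Derivation:
Step 0: ref 6 -> FAULT, frames=[6,-,-,-]
Step 1: ref 3 -> FAULT, frames=[6,3,-,-]
Step 2: ref 4 -> FAULT, frames=[6,3,4,-]
Step 3: ref 5 -> FAULT, frames=[6,3,4,5]
Step 4: ref 5 -> HIT, frames=[6,3,4,5]
Step 5: ref 1 -> FAULT, evict 6, frames=[1,3,4,5]
Step 6: ref 5 -> HIT, frames=[1,3,4,5]
Step 7: ref 1 -> HIT, frames=[1,3,4,5]
Step 8: ref 1 -> HIT, frames=[1,3,4,5]
Step 9: ref 2 -> FAULT, evict 3, frames=[1,2,4,5]
At step 9: evicted page 3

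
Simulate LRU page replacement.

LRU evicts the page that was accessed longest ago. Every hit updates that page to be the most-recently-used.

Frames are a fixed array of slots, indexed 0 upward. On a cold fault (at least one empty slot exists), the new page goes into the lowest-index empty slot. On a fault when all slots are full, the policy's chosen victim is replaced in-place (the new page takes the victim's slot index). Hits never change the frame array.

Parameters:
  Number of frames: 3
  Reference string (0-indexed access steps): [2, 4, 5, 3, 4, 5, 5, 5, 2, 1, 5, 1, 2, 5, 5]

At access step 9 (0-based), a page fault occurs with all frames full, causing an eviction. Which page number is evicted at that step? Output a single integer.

Step 0: ref 2 -> FAULT, frames=[2,-,-]
Step 1: ref 4 -> FAULT, frames=[2,4,-]
Step 2: ref 5 -> FAULT, frames=[2,4,5]
Step 3: ref 3 -> FAULT, evict 2, frames=[3,4,5]
Step 4: ref 4 -> HIT, frames=[3,4,5]
Step 5: ref 5 -> HIT, frames=[3,4,5]
Step 6: ref 5 -> HIT, frames=[3,4,5]
Step 7: ref 5 -> HIT, frames=[3,4,5]
Step 8: ref 2 -> FAULT, evict 3, frames=[2,4,5]
Step 9: ref 1 -> FAULT, evict 4, frames=[2,1,5]
At step 9: evicted page 4

Answer: 4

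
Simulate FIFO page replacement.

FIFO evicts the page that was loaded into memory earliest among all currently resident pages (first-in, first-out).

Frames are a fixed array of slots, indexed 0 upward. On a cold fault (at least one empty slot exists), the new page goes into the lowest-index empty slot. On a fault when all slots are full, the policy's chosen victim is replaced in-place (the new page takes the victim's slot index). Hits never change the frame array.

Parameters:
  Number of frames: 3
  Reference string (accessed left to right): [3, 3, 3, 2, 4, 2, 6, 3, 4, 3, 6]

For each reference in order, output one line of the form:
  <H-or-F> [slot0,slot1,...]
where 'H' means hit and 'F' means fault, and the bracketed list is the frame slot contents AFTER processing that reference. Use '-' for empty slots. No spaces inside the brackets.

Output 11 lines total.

F [3,-,-]
H [3,-,-]
H [3,-,-]
F [3,2,-]
F [3,2,4]
H [3,2,4]
F [6,2,4]
F [6,3,4]
H [6,3,4]
H [6,3,4]
H [6,3,4]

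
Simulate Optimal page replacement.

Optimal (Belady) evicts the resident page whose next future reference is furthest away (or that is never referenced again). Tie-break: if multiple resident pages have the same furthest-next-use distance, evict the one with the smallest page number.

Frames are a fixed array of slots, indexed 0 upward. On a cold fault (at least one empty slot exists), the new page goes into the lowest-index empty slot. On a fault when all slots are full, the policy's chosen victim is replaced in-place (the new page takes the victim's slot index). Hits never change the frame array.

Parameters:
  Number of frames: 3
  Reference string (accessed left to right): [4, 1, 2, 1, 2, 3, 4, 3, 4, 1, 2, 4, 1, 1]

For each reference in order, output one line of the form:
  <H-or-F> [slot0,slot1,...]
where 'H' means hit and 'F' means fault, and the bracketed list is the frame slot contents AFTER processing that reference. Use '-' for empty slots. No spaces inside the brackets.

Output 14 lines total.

F [4,-,-]
F [4,1,-]
F [4,1,2]
H [4,1,2]
H [4,1,2]
F [4,1,3]
H [4,1,3]
H [4,1,3]
H [4,1,3]
H [4,1,3]
F [4,1,2]
H [4,1,2]
H [4,1,2]
H [4,1,2]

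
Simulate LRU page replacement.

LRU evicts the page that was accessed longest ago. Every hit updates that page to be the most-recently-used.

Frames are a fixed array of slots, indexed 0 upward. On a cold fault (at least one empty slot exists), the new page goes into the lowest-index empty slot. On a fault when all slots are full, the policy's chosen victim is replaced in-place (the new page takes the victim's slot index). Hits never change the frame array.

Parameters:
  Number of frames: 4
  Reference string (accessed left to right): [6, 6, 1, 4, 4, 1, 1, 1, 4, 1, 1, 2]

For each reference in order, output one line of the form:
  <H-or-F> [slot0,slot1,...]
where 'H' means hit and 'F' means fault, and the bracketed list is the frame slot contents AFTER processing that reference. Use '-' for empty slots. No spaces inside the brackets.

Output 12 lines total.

F [6,-,-,-]
H [6,-,-,-]
F [6,1,-,-]
F [6,1,4,-]
H [6,1,4,-]
H [6,1,4,-]
H [6,1,4,-]
H [6,1,4,-]
H [6,1,4,-]
H [6,1,4,-]
H [6,1,4,-]
F [6,1,4,2]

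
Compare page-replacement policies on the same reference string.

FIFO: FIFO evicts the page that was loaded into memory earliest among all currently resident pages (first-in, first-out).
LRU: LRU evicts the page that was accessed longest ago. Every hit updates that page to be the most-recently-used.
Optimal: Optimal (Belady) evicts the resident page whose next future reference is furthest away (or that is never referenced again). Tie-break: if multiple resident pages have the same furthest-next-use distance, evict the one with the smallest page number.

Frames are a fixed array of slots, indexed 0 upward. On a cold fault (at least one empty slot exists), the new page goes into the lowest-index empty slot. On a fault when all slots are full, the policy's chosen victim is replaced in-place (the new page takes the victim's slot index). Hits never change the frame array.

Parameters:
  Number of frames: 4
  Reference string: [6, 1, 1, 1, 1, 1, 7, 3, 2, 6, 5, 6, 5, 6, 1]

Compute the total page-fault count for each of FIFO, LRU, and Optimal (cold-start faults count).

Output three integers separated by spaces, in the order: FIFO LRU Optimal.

--- FIFO ---
  step 0: ref 6 -> FAULT, frames=[6,-,-,-] (faults so far: 1)
  step 1: ref 1 -> FAULT, frames=[6,1,-,-] (faults so far: 2)
  step 2: ref 1 -> HIT, frames=[6,1,-,-] (faults so far: 2)
  step 3: ref 1 -> HIT, frames=[6,1,-,-] (faults so far: 2)
  step 4: ref 1 -> HIT, frames=[6,1,-,-] (faults so far: 2)
  step 5: ref 1 -> HIT, frames=[6,1,-,-] (faults so far: 2)
  step 6: ref 7 -> FAULT, frames=[6,1,7,-] (faults so far: 3)
  step 7: ref 3 -> FAULT, frames=[6,1,7,3] (faults so far: 4)
  step 8: ref 2 -> FAULT, evict 6, frames=[2,1,7,3] (faults so far: 5)
  step 9: ref 6 -> FAULT, evict 1, frames=[2,6,7,3] (faults so far: 6)
  step 10: ref 5 -> FAULT, evict 7, frames=[2,6,5,3] (faults so far: 7)
  step 11: ref 6 -> HIT, frames=[2,6,5,3] (faults so far: 7)
  step 12: ref 5 -> HIT, frames=[2,6,5,3] (faults so far: 7)
  step 13: ref 6 -> HIT, frames=[2,6,5,3] (faults so far: 7)
  step 14: ref 1 -> FAULT, evict 3, frames=[2,6,5,1] (faults so far: 8)
  FIFO total faults: 8
--- LRU ---
  step 0: ref 6 -> FAULT, frames=[6,-,-,-] (faults so far: 1)
  step 1: ref 1 -> FAULT, frames=[6,1,-,-] (faults so far: 2)
  step 2: ref 1 -> HIT, frames=[6,1,-,-] (faults so far: 2)
  step 3: ref 1 -> HIT, frames=[6,1,-,-] (faults so far: 2)
  step 4: ref 1 -> HIT, frames=[6,1,-,-] (faults so far: 2)
  step 5: ref 1 -> HIT, frames=[6,1,-,-] (faults so far: 2)
  step 6: ref 7 -> FAULT, frames=[6,1,7,-] (faults so far: 3)
  step 7: ref 3 -> FAULT, frames=[6,1,7,3] (faults so far: 4)
  step 8: ref 2 -> FAULT, evict 6, frames=[2,1,7,3] (faults so far: 5)
  step 9: ref 6 -> FAULT, evict 1, frames=[2,6,7,3] (faults so far: 6)
  step 10: ref 5 -> FAULT, evict 7, frames=[2,6,5,3] (faults so far: 7)
  step 11: ref 6 -> HIT, frames=[2,6,5,3] (faults so far: 7)
  step 12: ref 5 -> HIT, frames=[2,6,5,3] (faults so far: 7)
  step 13: ref 6 -> HIT, frames=[2,6,5,3] (faults so far: 7)
  step 14: ref 1 -> FAULT, evict 3, frames=[2,6,5,1] (faults so far: 8)
  LRU total faults: 8
--- Optimal ---
  step 0: ref 6 -> FAULT, frames=[6,-,-,-] (faults so far: 1)
  step 1: ref 1 -> FAULT, frames=[6,1,-,-] (faults so far: 2)
  step 2: ref 1 -> HIT, frames=[6,1,-,-] (faults so far: 2)
  step 3: ref 1 -> HIT, frames=[6,1,-,-] (faults so far: 2)
  step 4: ref 1 -> HIT, frames=[6,1,-,-] (faults so far: 2)
  step 5: ref 1 -> HIT, frames=[6,1,-,-] (faults so far: 2)
  step 6: ref 7 -> FAULT, frames=[6,1,7,-] (faults so far: 3)
  step 7: ref 3 -> FAULT, frames=[6,1,7,3] (faults so far: 4)
  step 8: ref 2 -> FAULT, evict 3, frames=[6,1,7,2] (faults so far: 5)
  step 9: ref 6 -> HIT, frames=[6,1,7,2] (faults so far: 5)
  step 10: ref 5 -> FAULT, evict 2, frames=[6,1,7,5] (faults so far: 6)
  step 11: ref 6 -> HIT, frames=[6,1,7,5] (faults so far: 6)
  step 12: ref 5 -> HIT, frames=[6,1,7,5] (faults so far: 6)
  step 13: ref 6 -> HIT, frames=[6,1,7,5] (faults so far: 6)
  step 14: ref 1 -> HIT, frames=[6,1,7,5] (faults so far: 6)
  Optimal total faults: 6

Answer: 8 8 6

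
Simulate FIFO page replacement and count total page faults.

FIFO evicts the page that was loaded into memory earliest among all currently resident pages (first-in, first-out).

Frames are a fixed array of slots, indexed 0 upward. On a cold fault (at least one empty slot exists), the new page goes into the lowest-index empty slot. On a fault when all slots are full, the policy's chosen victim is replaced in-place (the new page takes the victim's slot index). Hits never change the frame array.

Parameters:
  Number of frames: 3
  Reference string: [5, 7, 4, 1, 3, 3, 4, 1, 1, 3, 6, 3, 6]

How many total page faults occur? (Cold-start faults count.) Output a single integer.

Step 0: ref 5 → FAULT, frames=[5,-,-]
Step 1: ref 7 → FAULT, frames=[5,7,-]
Step 2: ref 4 → FAULT, frames=[5,7,4]
Step 3: ref 1 → FAULT (evict 5), frames=[1,7,4]
Step 4: ref 3 → FAULT (evict 7), frames=[1,3,4]
Step 5: ref 3 → HIT, frames=[1,3,4]
Step 6: ref 4 → HIT, frames=[1,3,4]
Step 7: ref 1 → HIT, frames=[1,3,4]
Step 8: ref 1 → HIT, frames=[1,3,4]
Step 9: ref 3 → HIT, frames=[1,3,4]
Step 10: ref 6 → FAULT (evict 4), frames=[1,3,6]
Step 11: ref 3 → HIT, frames=[1,3,6]
Step 12: ref 6 → HIT, frames=[1,3,6]
Total faults: 6

Answer: 6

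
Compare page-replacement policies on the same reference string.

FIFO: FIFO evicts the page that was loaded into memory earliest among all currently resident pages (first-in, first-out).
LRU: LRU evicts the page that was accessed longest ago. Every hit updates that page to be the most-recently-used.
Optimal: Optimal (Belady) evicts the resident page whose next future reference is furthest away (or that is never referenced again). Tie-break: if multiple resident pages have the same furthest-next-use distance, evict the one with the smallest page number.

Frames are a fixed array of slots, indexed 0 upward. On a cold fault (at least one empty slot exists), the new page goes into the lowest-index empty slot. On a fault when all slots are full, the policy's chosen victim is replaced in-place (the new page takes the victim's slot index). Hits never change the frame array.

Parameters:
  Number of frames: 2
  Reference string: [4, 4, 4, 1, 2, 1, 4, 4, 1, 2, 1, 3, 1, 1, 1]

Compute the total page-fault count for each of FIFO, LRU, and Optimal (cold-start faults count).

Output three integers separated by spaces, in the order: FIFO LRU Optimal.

--- FIFO ---
  step 0: ref 4 -> FAULT, frames=[4,-] (faults so far: 1)
  step 1: ref 4 -> HIT, frames=[4,-] (faults so far: 1)
  step 2: ref 4 -> HIT, frames=[4,-] (faults so far: 1)
  step 3: ref 1 -> FAULT, frames=[4,1] (faults so far: 2)
  step 4: ref 2 -> FAULT, evict 4, frames=[2,1] (faults so far: 3)
  step 5: ref 1 -> HIT, frames=[2,1] (faults so far: 3)
  step 6: ref 4 -> FAULT, evict 1, frames=[2,4] (faults so far: 4)
  step 7: ref 4 -> HIT, frames=[2,4] (faults so far: 4)
  step 8: ref 1 -> FAULT, evict 2, frames=[1,4] (faults so far: 5)
  step 9: ref 2 -> FAULT, evict 4, frames=[1,2] (faults so far: 6)
  step 10: ref 1 -> HIT, frames=[1,2] (faults so far: 6)
  step 11: ref 3 -> FAULT, evict 1, frames=[3,2] (faults so far: 7)
  step 12: ref 1 -> FAULT, evict 2, frames=[3,1] (faults so far: 8)
  step 13: ref 1 -> HIT, frames=[3,1] (faults so far: 8)
  step 14: ref 1 -> HIT, frames=[3,1] (faults so far: 8)
  FIFO total faults: 8
--- LRU ---
  step 0: ref 4 -> FAULT, frames=[4,-] (faults so far: 1)
  step 1: ref 4 -> HIT, frames=[4,-] (faults so far: 1)
  step 2: ref 4 -> HIT, frames=[4,-] (faults so far: 1)
  step 3: ref 1 -> FAULT, frames=[4,1] (faults so far: 2)
  step 4: ref 2 -> FAULT, evict 4, frames=[2,1] (faults so far: 3)
  step 5: ref 1 -> HIT, frames=[2,1] (faults so far: 3)
  step 6: ref 4 -> FAULT, evict 2, frames=[4,1] (faults so far: 4)
  step 7: ref 4 -> HIT, frames=[4,1] (faults so far: 4)
  step 8: ref 1 -> HIT, frames=[4,1] (faults so far: 4)
  step 9: ref 2 -> FAULT, evict 4, frames=[2,1] (faults so far: 5)
  step 10: ref 1 -> HIT, frames=[2,1] (faults so far: 5)
  step 11: ref 3 -> FAULT, evict 2, frames=[3,1] (faults so far: 6)
  step 12: ref 1 -> HIT, frames=[3,1] (faults so far: 6)
  step 13: ref 1 -> HIT, frames=[3,1] (faults so far: 6)
  step 14: ref 1 -> HIT, frames=[3,1] (faults so far: 6)
  LRU total faults: 6
--- Optimal ---
  step 0: ref 4 -> FAULT, frames=[4,-] (faults so far: 1)
  step 1: ref 4 -> HIT, frames=[4,-] (faults so far: 1)
  step 2: ref 4 -> HIT, frames=[4,-] (faults so far: 1)
  step 3: ref 1 -> FAULT, frames=[4,1] (faults so far: 2)
  step 4: ref 2 -> FAULT, evict 4, frames=[2,1] (faults so far: 3)
  step 5: ref 1 -> HIT, frames=[2,1] (faults so far: 3)
  step 6: ref 4 -> FAULT, evict 2, frames=[4,1] (faults so far: 4)
  step 7: ref 4 -> HIT, frames=[4,1] (faults so far: 4)
  step 8: ref 1 -> HIT, frames=[4,1] (faults so far: 4)
  step 9: ref 2 -> FAULT, evict 4, frames=[2,1] (faults so far: 5)
  step 10: ref 1 -> HIT, frames=[2,1] (faults so far: 5)
  step 11: ref 3 -> FAULT, evict 2, frames=[3,1] (faults so far: 6)
  step 12: ref 1 -> HIT, frames=[3,1] (faults so far: 6)
  step 13: ref 1 -> HIT, frames=[3,1] (faults so far: 6)
  step 14: ref 1 -> HIT, frames=[3,1] (faults so far: 6)
  Optimal total faults: 6

Answer: 8 6 6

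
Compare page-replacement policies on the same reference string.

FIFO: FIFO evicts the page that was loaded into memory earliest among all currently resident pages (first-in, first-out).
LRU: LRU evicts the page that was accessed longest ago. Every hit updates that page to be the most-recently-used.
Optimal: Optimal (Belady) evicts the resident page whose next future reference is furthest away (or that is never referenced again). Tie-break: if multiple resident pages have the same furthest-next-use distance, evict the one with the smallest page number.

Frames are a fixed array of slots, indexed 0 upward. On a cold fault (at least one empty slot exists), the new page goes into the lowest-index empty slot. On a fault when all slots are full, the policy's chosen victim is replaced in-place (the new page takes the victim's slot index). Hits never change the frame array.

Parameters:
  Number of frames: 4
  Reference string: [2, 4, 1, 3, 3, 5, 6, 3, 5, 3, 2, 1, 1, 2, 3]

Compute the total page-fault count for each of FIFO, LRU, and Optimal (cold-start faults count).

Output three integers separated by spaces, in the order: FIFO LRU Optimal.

--- FIFO ---
  step 0: ref 2 -> FAULT, frames=[2,-,-,-] (faults so far: 1)
  step 1: ref 4 -> FAULT, frames=[2,4,-,-] (faults so far: 2)
  step 2: ref 1 -> FAULT, frames=[2,4,1,-] (faults so far: 3)
  step 3: ref 3 -> FAULT, frames=[2,4,1,3] (faults so far: 4)
  step 4: ref 3 -> HIT, frames=[2,4,1,3] (faults so far: 4)
  step 5: ref 5 -> FAULT, evict 2, frames=[5,4,1,3] (faults so far: 5)
  step 6: ref 6 -> FAULT, evict 4, frames=[5,6,1,3] (faults so far: 6)
  step 7: ref 3 -> HIT, frames=[5,6,1,3] (faults so far: 6)
  step 8: ref 5 -> HIT, frames=[5,6,1,3] (faults so far: 6)
  step 9: ref 3 -> HIT, frames=[5,6,1,3] (faults so far: 6)
  step 10: ref 2 -> FAULT, evict 1, frames=[5,6,2,3] (faults so far: 7)
  step 11: ref 1 -> FAULT, evict 3, frames=[5,6,2,1] (faults so far: 8)
  step 12: ref 1 -> HIT, frames=[5,6,2,1] (faults so far: 8)
  step 13: ref 2 -> HIT, frames=[5,6,2,1] (faults so far: 8)
  step 14: ref 3 -> FAULT, evict 5, frames=[3,6,2,1] (faults so far: 9)
  FIFO total faults: 9
--- LRU ---
  step 0: ref 2 -> FAULT, frames=[2,-,-,-] (faults so far: 1)
  step 1: ref 4 -> FAULT, frames=[2,4,-,-] (faults so far: 2)
  step 2: ref 1 -> FAULT, frames=[2,4,1,-] (faults so far: 3)
  step 3: ref 3 -> FAULT, frames=[2,4,1,3] (faults so far: 4)
  step 4: ref 3 -> HIT, frames=[2,4,1,3] (faults so far: 4)
  step 5: ref 5 -> FAULT, evict 2, frames=[5,4,1,3] (faults so far: 5)
  step 6: ref 6 -> FAULT, evict 4, frames=[5,6,1,3] (faults so far: 6)
  step 7: ref 3 -> HIT, frames=[5,6,1,3] (faults so far: 6)
  step 8: ref 5 -> HIT, frames=[5,6,1,3] (faults so far: 6)
  step 9: ref 3 -> HIT, frames=[5,6,1,3] (faults so far: 6)
  step 10: ref 2 -> FAULT, evict 1, frames=[5,6,2,3] (faults so far: 7)
  step 11: ref 1 -> FAULT, evict 6, frames=[5,1,2,3] (faults so far: 8)
  step 12: ref 1 -> HIT, frames=[5,1,2,3] (faults so far: 8)
  step 13: ref 2 -> HIT, frames=[5,1,2,3] (faults so far: 8)
  step 14: ref 3 -> HIT, frames=[5,1,2,3] (faults so far: 8)
  LRU total faults: 8
--- Optimal ---
  step 0: ref 2 -> FAULT, frames=[2,-,-,-] (faults so far: 1)
  step 1: ref 4 -> FAULT, frames=[2,4,-,-] (faults so far: 2)
  step 2: ref 1 -> FAULT, frames=[2,4,1,-] (faults so far: 3)
  step 3: ref 3 -> FAULT, frames=[2,4,1,3] (faults so far: 4)
  step 4: ref 3 -> HIT, frames=[2,4,1,3] (faults so far: 4)
  step 5: ref 5 -> FAULT, evict 4, frames=[2,5,1,3] (faults so far: 5)
  step 6: ref 6 -> FAULT, evict 1, frames=[2,5,6,3] (faults so far: 6)
  step 7: ref 3 -> HIT, frames=[2,5,6,3] (faults so far: 6)
  step 8: ref 5 -> HIT, frames=[2,5,6,3] (faults so far: 6)
  step 9: ref 3 -> HIT, frames=[2,5,6,3] (faults so far: 6)
  step 10: ref 2 -> HIT, frames=[2,5,6,3] (faults so far: 6)
  step 11: ref 1 -> FAULT, evict 5, frames=[2,1,6,3] (faults so far: 7)
  step 12: ref 1 -> HIT, frames=[2,1,6,3] (faults so far: 7)
  step 13: ref 2 -> HIT, frames=[2,1,6,3] (faults so far: 7)
  step 14: ref 3 -> HIT, frames=[2,1,6,3] (faults so far: 7)
  Optimal total faults: 7

Answer: 9 8 7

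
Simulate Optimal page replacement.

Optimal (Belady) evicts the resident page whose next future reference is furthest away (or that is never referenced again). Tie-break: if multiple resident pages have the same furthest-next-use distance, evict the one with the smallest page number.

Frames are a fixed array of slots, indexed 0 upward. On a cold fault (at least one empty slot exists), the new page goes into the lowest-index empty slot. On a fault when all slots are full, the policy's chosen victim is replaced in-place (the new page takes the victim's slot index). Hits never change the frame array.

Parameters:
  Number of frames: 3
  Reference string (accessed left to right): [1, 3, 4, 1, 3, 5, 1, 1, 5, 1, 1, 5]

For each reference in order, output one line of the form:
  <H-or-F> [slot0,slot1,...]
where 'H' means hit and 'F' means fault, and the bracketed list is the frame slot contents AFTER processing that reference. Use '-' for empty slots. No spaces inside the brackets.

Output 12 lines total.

F [1,-,-]
F [1,3,-]
F [1,3,4]
H [1,3,4]
H [1,3,4]
F [1,5,4]
H [1,5,4]
H [1,5,4]
H [1,5,4]
H [1,5,4]
H [1,5,4]
H [1,5,4]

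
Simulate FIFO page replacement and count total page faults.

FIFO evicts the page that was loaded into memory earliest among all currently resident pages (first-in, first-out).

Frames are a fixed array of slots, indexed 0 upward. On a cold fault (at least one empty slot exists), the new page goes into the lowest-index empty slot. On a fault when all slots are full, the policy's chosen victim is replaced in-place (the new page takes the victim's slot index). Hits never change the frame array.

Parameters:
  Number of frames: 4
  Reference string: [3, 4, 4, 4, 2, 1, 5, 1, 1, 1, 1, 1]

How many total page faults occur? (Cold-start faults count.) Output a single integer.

Answer: 5

Derivation:
Step 0: ref 3 → FAULT, frames=[3,-,-,-]
Step 1: ref 4 → FAULT, frames=[3,4,-,-]
Step 2: ref 4 → HIT, frames=[3,4,-,-]
Step 3: ref 4 → HIT, frames=[3,4,-,-]
Step 4: ref 2 → FAULT, frames=[3,4,2,-]
Step 5: ref 1 → FAULT, frames=[3,4,2,1]
Step 6: ref 5 → FAULT (evict 3), frames=[5,4,2,1]
Step 7: ref 1 → HIT, frames=[5,4,2,1]
Step 8: ref 1 → HIT, frames=[5,4,2,1]
Step 9: ref 1 → HIT, frames=[5,4,2,1]
Step 10: ref 1 → HIT, frames=[5,4,2,1]
Step 11: ref 1 → HIT, frames=[5,4,2,1]
Total faults: 5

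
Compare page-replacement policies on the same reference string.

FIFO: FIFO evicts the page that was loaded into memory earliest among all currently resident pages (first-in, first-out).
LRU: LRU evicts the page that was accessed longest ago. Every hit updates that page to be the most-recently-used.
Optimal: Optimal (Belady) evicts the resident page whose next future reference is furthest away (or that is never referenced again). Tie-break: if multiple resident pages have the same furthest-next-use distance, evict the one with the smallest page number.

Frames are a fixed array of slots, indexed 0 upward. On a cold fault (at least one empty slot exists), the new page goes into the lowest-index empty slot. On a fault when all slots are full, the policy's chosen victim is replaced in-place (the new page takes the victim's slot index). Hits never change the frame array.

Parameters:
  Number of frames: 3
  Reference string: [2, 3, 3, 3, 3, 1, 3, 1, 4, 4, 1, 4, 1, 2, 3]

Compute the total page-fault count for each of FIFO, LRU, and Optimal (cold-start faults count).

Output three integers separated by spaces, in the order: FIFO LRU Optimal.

Answer: 6 6 5

Derivation:
--- FIFO ---
  step 0: ref 2 -> FAULT, frames=[2,-,-] (faults so far: 1)
  step 1: ref 3 -> FAULT, frames=[2,3,-] (faults so far: 2)
  step 2: ref 3 -> HIT, frames=[2,3,-] (faults so far: 2)
  step 3: ref 3 -> HIT, frames=[2,3,-] (faults so far: 2)
  step 4: ref 3 -> HIT, frames=[2,3,-] (faults so far: 2)
  step 5: ref 1 -> FAULT, frames=[2,3,1] (faults so far: 3)
  step 6: ref 3 -> HIT, frames=[2,3,1] (faults so far: 3)
  step 7: ref 1 -> HIT, frames=[2,3,1] (faults so far: 3)
  step 8: ref 4 -> FAULT, evict 2, frames=[4,3,1] (faults so far: 4)
  step 9: ref 4 -> HIT, frames=[4,3,1] (faults so far: 4)
  step 10: ref 1 -> HIT, frames=[4,3,1] (faults so far: 4)
  step 11: ref 4 -> HIT, frames=[4,3,1] (faults so far: 4)
  step 12: ref 1 -> HIT, frames=[4,3,1] (faults so far: 4)
  step 13: ref 2 -> FAULT, evict 3, frames=[4,2,1] (faults so far: 5)
  step 14: ref 3 -> FAULT, evict 1, frames=[4,2,3] (faults so far: 6)
  FIFO total faults: 6
--- LRU ---
  step 0: ref 2 -> FAULT, frames=[2,-,-] (faults so far: 1)
  step 1: ref 3 -> FAULT, frames=[2,3,-] (faults so far: 2)
  step 2: ref 3 -> HIT, frames=[2,3,-] (faults so far: 2)
  step 3: ref 3 -> HIT, frames=[2,3,-] (faults so far: 2)
  step 4: ref 3 -> HIT, frames=[2,3,-] (faults so far: 2)
  step 5: ref 1 -> FAULT, frames=[2,3,1] (faults so far: 3)
  step 6: ref 3 -> HIT, frames=[2,3,1] (faults so far: 3)
  step 7: ref 1 -> HIT, frames=[2,3,1] (faults so far: 3)
  step 8: ref 4 -> FAULT, evict 2, frames=[4,3,1] (faults so far: 4)
  step 9: ref 4 -> HIT, frames=[4,3,1] (faults so far: 4)
  step 10: ref 1 -> HIT, frames=[4,3,1] (faults so far: 4)
  step 11: ref 4 -> HIT, frames=[4,3,1] (faults so far: 4)
  step 12: ref 1 -> HIT, frames=[4,3,1] (faults so far: 4)
  step 13: ref 2 -> FAULT, evict 3, frames=[4,2,1] (faults so far: 5)
  step 14: ref 3 -> FAULT, evict 4, frames=[3,2,1] (faults so far: 6)
  LRU total faults: 6
--- Optimal ---
  step 0: ref 2 -> FAULT, frames=[2,-,-] (faults so far: 1)
  step 1: ref 3 -> FAULT, frames=[2,3,-] (faults so far: 2)
  step 2: ref 3 -> HIT, frames=[2,3,-] (faults so far: 2)
  step 3: ref 3 -> HIT, frames=[2,3,-] (faults so far: 2)
  step 4: ref 3 -> HIT, frames=[2,3,-] (faults so far: 2)
  step 5: ref 1 -> FAULT, frames=[2,3,1] (faults so far: 3)
  step 6: ref 3 -> HIT, frames=[2,3,1] (faults so far: 3)
  step 7: ref 1 -> HIT, frames=[2,3,1] (faults so far: 3)
  step 8: ref 4 -> FAULT, evict 3, frames=[2,4,1] (faults so far: 4)
  step 9: ref 4 -> HIT, frames=[2,4,1] (faults so far: 4)
  step 10: ref 1 -> HIT, frames=[2,4,1] (faults so far: 4)
  step 11: ref 4 -> HIT, frames=[2,4,1] (faults so far: 4)
  step 12: ref 1 -> HIT, frames=[2,4,1] (faults so far: 4)
  step 13: ref 2 -> HIT, frames=[2,4,1] (faults so far: 4)
  step 14: ref 3 -> FAULT, evict 1, frames=[2,4,3] (faults so far: 5)
  Optimal total faults: 5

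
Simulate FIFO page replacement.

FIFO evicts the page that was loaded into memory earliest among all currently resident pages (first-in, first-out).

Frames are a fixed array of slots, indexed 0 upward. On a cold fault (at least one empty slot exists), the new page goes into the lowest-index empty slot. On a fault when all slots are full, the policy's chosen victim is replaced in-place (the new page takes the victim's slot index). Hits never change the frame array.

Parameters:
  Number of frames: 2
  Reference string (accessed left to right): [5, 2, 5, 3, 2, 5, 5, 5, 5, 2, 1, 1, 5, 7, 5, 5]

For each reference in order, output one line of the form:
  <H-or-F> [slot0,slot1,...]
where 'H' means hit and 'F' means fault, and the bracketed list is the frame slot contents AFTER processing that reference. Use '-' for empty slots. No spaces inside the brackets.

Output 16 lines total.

F [5,-]
F [5,2]
H [5,2]
F [3,2]
H [3,2]
F [3,5]
H [3,5]
H [3,5]
H [3,5]
F [2,5]
F [2,1]
H [2,1]
F [5,1]
F [5,7]
H [5,7]
H [5,7]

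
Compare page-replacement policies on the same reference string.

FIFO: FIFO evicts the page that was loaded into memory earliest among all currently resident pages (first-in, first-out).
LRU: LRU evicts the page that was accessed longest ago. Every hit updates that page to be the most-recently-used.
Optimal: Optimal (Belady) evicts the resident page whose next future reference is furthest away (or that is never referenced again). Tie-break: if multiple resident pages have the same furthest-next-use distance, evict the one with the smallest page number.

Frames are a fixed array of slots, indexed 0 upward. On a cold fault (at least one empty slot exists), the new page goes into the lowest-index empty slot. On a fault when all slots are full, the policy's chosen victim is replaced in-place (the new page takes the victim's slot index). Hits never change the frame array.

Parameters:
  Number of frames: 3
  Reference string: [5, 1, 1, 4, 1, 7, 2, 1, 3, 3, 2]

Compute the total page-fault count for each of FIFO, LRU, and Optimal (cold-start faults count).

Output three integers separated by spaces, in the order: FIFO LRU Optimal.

--- FIFO ---
  step 0: ref 5 -> FAULT, frames=[5,-,-] (faults so far: 1)
  step 1: ref 1 -> FAULT, frames=[5,1,-] (faults so far: 2)
  step 2: ref 1 -> HIT, frames=[5,1,-] (faults so far: 2)
  step 3: ref 4 -> FAULT, frames=[5,1,4] (faults so far: 3)
  step 4: ref 1 -> HIT, frames=[5,1,4] (faults so far: 3)
  step 5: ref 7 -> FAULT, evict 5, frames=[7,1,4] (faults so far: 4)
  step 6: ref 2 -> FAULT, evict 1, frames=[7,2,4] (faults so far: 5)
  step 7: ref 1 -> FAULT, evict 4, frames=[7,2,1] (faults so far: 6)
  step 8: ref 3 -> FAULT, evict 7, frames=[3,2,1] (faults so far: 7)
  step 9: ref 3 -> HIT, frames=[3,2,1] (faults so far: 7)
  step 10: ref 2 -> HIT, frames=[3,2,1] (faults so far: 7)
  FIFO total faults: 7
--- LRU ---
  step 0: ref 5 -> FAULT, frames=[5,-,-] (faults so far: 1)
  step 1: ref 1 -> FAULT, frames=[5,1,-] (faults so far: 2)
  step 2: ref 1 -> HIT, frames=[5,1,-] (faults so far: 2)
  step 3: ref 4 -> FAULT, frames=[5,1,4] (faults so far: 3)
  step 4: ref 1 -> HIT, frames=[5,1,4] (faults so far: 3)
  step 5: ref 7 -> FAULT, evict 5, frames=[7,1,4] (faults so far: 4)
  step 6: ref 2 -> FAULT, evict 4, frames=[7,1,2] (faults so far: 5)
  step 7: ref 1 -> HIT, frames=[7,1,2] (faults so far: 5)
  step 8: ref 3 -> FAULT, evict 7, frames=[3,1,2] (faults so far: 6)
  step 9: ref 3 -> HIT, frames=[3,1,2] (faults so far: 6)
  step 10: ref 2 -> HIT, frames=[3,1,2] (faults so far: 6)
  LRU total faults: 6
--- Optimal ---
  step 0: ref 5 -> FAULT, frames=[5,-,-] (faults so far: 1)
  step 1: ref 1 -> FAULT, frames=[5,1,-] (faults so far: 2)
  step 2: ref 1 -> HIT, frames=[5,1,-] (faults so far: 2)
  step 3: ref 4 -> FAULT, frames=[5,1,4] (faults so far: 3)
  step 4: ref 1 -> HIT, frames=[5,1,4] (faults so far: 3)
  step 5: ref 7 -> FAULT, evict 4, frames=[5,1,7] (faults so far: 4)
  step 6: ref 2 -> FAULT, evict 5, frames=[2,1,7] (faults so far: 5)
  step 7: ref 1 -> HIT, frames=[2,1,7] (faults so far: 5)
  step 8: ref 3 -> FAULT, evict 1, frames=[2,3,7] (faults so far: 6)
  step 9: ref 3 -> HIT, frames=[2,3,7] (faults so far: 6)
  step 10: ref 2 -> HIT, frames=[2,3,7] (faults so far: 6)
  Optimal total faults: 6

Answer: 7 6 6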